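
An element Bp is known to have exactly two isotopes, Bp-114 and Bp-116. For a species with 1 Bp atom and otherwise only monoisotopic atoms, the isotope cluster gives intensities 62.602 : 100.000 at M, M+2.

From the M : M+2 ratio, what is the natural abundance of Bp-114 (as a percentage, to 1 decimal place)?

Write p for the Bp-114 fraction. I(M+2)/I(M) = [C(1,1)·p^0·(1−p)] / p^1 = 1·(1−p)/p = 100.000/62.602 = 1.5974
(1−p)/p = 1.5974/1 = 1.5974  ⇒  p = 1/(1 + 1.5974) = 0.3850
Bp-114: 38.5%, Bp-116: 61.5%.

38.5%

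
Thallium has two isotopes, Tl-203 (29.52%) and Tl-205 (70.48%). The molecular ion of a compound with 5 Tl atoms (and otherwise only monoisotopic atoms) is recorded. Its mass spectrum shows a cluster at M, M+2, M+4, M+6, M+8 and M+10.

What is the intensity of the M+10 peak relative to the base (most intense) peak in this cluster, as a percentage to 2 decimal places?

Term probabilities: M 0.0022, M+2 0.0268, M+4 0.1278, M+6 0.3051, M+8 0.3642, M+10 0.1739. Base peak = M+8.
P(M+8) = C(5,4) × 0.2952^1 × 0.7048^4 = 5 × 0.2952 × 0.24675365 = 0.364208 (base)
P(M+10) = C(5,5) × 0.2952^0 × 0.7048^5 = 1 × 1.0000 × 0.17391197 = 0.173912
Relative intensity = 0.173912 / 0.364208 × 100 = 47.75

47.75%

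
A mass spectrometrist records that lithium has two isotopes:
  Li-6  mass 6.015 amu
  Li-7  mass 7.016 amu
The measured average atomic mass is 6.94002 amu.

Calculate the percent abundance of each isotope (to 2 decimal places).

Let x be the fractional abundance of Li-6; then Li-7 has abundance 1 − x.
6.015·x + 7.016·(1 − x) = 6.94002
(6.015 − 7.016)·x = 6.94002 − 7.016
x = -0.07598 / -1.001 = 0.07590 → 7.59% Li-6, 92.41% Li-7.

Li-6: 7.59%, Li-7: 92.41%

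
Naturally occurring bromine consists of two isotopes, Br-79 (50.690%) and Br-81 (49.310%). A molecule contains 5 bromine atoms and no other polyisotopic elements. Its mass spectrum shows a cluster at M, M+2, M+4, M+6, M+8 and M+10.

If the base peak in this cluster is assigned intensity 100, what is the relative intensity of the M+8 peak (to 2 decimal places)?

Binomial terms of (0.50690 + 0.49310)^5: M 0.0335, M+2 0.1628, M+4 0.3167, M+6 0.3081, M+8 0.1498, M+10 0.0292 → M+4 is the base peak.
P(M+4) = C(5,2) × 0.50690^3 × 0.49310^2 = 10 × 0.13024674 × 0.24314761 = 0.316692 (base)
P(M+8) = C(5,4) × 0.50690^1 × 0.49310^4 = 5 × 0.5069 × 0.05912076 = 0.149842
Relative intensity = 0.149842 / 0.316692 × 100 = 47.31

47.31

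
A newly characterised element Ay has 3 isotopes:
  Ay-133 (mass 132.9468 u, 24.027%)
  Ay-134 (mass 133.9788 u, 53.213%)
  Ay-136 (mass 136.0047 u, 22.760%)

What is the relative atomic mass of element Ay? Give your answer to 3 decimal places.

134.192 u

Weight each isotope mass by its fractional abundance: 0.24027 × 132.9468 + 0.53213 × 133.9788 + 0.22760 × 136.0047
= 31.94313 + 71.29414 + 30.95467 = 134.19194 u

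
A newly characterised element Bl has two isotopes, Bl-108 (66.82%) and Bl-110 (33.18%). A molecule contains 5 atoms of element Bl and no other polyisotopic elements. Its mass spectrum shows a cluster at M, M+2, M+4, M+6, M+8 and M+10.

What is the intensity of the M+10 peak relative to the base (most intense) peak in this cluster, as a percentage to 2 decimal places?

(0.6682 + 0.3318)^5 gives M 0.1332, M+2 0.3307, M+4 0.3285, M+6 0.1631, M+8 0.0405, M+10 0.0040; the largest is M+2.
P(M+2) = C(5,1) × 0.6682^4 × 0.3318^1 = 5 × 0.19935443 × 0.3318 = 0.330729 (base)
P(M+10) = C(5,5) × 0.6682^0 × 0.3318^5 = 1 × 1.0000 × 0.00402144 = 0.004021
Relative intensity = 0.004021 / 0.330729 × 100 = 1.22

1.22%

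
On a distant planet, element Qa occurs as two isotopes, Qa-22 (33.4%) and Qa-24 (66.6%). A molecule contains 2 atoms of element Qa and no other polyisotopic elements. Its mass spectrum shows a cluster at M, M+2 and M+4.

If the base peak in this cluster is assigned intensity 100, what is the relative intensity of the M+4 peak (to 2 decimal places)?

99.70

(0.334 + 0.666)^2 gives M 0.1116, M+2 0.4449, M+4 0.4436; the largest is M+2.
P(M+2) = C(2,1) × 0.334^1 × 0.666^1 = 2 × 0.3340 × 0.6660 = 0.444888 (base)
P(M+4) = C(2,2) × 0.334^0 × 0.666^2 = 1 × 1.0000 × 0.443556 = 0.443556
Relative intensity = 0.443556 / 0.444888 × 100 = 99.70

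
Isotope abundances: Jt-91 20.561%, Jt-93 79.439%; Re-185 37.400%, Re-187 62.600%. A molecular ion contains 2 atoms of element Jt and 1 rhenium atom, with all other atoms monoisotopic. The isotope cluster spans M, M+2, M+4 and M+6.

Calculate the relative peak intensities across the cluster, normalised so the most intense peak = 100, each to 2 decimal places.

Element Jt pattern (n=2): 0.04227547 : 0.32666906 : 0.63105547
Rhenium pattern (n=1): 0.3740 : 0.6260
Convolve the two distributions (both contribute in 2-u steps):
  M: 0.04227547×0.3740 = 0.015811
  M+2: 0.04227547×0.6260 + 0.32666906×0.3740 = 0.148639
  M+4: 0.32666906×0.6260 + 0.63105547×0.3740 = 0.440510
  M+6: 0.63105547×0.6260 = 0.395041
Scale to base peak (0.440510) = 100: 3.59 : 33.74 : 100.00 : 89.68

3.59 : 33.74 : 100.00 : 89.68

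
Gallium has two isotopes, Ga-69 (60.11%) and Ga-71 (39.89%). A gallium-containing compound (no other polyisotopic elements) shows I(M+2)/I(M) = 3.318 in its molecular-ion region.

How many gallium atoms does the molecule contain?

For n independent Ga atoms, I(M+2)/I(M) = n · (abundance Ga-71) / (abundance Ga-69) = n · 0.3989/0.6011.
n = 3.318 × 0.6011/0.3989 = 5.00 ≈ 5

5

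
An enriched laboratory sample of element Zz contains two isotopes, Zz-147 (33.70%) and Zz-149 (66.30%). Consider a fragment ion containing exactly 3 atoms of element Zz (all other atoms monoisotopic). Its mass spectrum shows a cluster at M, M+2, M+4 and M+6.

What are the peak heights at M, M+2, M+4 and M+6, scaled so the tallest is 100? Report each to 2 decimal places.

Expanding (0.3370 + 0.6630)^3:
P(M) = 0.3370^3 = 0.038273
P(M+2) = 3 × 0.3370^2 × 0.6630^1 = 0.225889
P(M+4) = 3 × 0.3370^1 × 0.6630^2 = 0.444404
P(M+6) = 0.6630^3 = 0.291434
The M+4 peak is largest (0.444404); scaling to 100 gives 8.61 : 50.83 : 100.00 : 65.58.

8.61 : 50.83 : 100.00 : 65.58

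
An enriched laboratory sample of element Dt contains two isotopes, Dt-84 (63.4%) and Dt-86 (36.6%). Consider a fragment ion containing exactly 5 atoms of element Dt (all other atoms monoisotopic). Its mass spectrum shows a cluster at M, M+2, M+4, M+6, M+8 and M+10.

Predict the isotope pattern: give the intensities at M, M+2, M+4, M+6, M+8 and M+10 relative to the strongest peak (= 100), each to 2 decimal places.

The 5 Dt atoms are independent, so intensities follow the terms of (0.634 + 0.366)^5.
P(M) = 0.634^5 = 0.102435
P(M+2) = 5 × 0.634^4 × 0.366^1 = 0.295671
P(M+4) = 10 × 0.634^3 × 0.366^2 = 0.341374
P(M+6) = 10 × 0.634^2 × 0.366^3 = 0.197071
P(M+8) = 5 × 0.634^1 × 0.366^4 = 0.056883
P(M+10) = 0.366^5 = 0.006568
The M+4 peak is largest (0.341374); scaling to 100 gives 30.01 : 86.61 : 100.00 : 57.73 : 16.66 : 1.92.

30.01 : 86.61 : 100.00 : 57.73 : 16.66 : 1.92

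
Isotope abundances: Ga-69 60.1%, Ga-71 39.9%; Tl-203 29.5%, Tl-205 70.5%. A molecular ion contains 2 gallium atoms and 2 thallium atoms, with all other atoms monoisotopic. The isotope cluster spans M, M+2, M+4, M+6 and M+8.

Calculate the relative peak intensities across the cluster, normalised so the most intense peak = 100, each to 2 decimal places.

Gallium pattern (n=2): 0.361201 : 0.479598 : 0.159201
Thallium pattern (n=2): 0.087025 : 0.41595 : 0.497025
Convolve the two distributions (both contribute in 2-u steps):
  M: 0.361201×0.087025 = 0.031434
  M+2: 0.361201×0.41595 + 0.479598×0.087025 = 0.191979
  M+4: 0.361201×0.497025 + 0.479598×0.41595 + 0.159201×0.087025 = 0.392869
  M+6: 0.479598×0.497025 + 0.159201×0.41595 = 0.304592
  M+8: 0.159201×0.497025 = 0.079127
Scale to base peak (0.392869) = 100: 8.00 : 48.87 : 100.00 : 77.53 : 20.14

8.00 : 48.87 : 100.00 : 77.53 : 20.14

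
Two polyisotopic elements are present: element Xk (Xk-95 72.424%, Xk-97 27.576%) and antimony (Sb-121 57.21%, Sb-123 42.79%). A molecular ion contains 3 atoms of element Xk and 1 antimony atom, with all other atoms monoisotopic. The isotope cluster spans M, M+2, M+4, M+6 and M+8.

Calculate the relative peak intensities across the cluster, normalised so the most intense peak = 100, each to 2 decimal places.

Element Xk pattern (n=3): 0.37988096 : 0.43392787 : 0.1652214 : 0.02096978
Antimony pattern (n=1): 0.5721 : 0.4279
Convolve the two distributions (both contribute in 2-u steps):
  M: 0.37988096×0.5721 = 0.217330
  M+2: 0.37988096×0.4279 + 0.43392787×0.5721 = 0.410801
  M+4: 0.43392787×0.4279 + 0.1652214×0.5721 = 0.280201
  M+6: 0.1652214×0.4279 + 0.02096978×0.5721 = 0.082695
  M+8: 0.02096978×0.4279 = 0.008973
Scale to base peak (0.410801) = 100: 52.90 : 100.00 : 68.21 : 20.13 : 2.18

52.90 : 100.00 : 68.21 : 20.13 : 2.18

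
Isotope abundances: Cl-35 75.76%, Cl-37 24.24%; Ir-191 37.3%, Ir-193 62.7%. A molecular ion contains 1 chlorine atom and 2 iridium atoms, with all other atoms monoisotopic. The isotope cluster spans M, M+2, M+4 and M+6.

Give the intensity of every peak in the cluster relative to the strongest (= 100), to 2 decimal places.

Chlorine pattern (n=1): 0.7576 : 0.2424
Iridium pattern (n=2): 0.139129 : 0.467742 : 0.393129
Convolve the two distributions (both contribute in 2-u steps):
  M: 0.7576×0.139129 = 0.105404
  M+2: 0.7576×0.467742 + 0.2424×0.139129 = 0.388086
  M+4: 0.7576×0.393129 + 0.2424×0.467742 = 0.411215
  M+6: 0.2424×0.393129 = 0.095294
Scale to base peak (0.411215) = 100: 25.63 : 94.38 : 100.00 : 23.17

25.63 : 94.38 : 100.00 : 23.17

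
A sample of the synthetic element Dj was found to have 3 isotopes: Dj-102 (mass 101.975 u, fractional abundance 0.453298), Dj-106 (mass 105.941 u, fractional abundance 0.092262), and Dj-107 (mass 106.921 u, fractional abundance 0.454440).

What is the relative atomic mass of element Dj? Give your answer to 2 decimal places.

Ar = Σ fᵢ·mᵢ = 0.453298 × 101.975 + 0.092262 × 105.941 + 0.454440 × 106.921
= 46.2251 + 9.7743 + 48.5892 = 104.5886 u

104.59 u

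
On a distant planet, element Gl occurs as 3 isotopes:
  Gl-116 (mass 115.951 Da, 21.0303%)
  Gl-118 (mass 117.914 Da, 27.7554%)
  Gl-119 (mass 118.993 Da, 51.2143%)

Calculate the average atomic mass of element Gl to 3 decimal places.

The abundance-weighted mean is 0.210303 × 115.951 + 0.277554 × 117.914 + 0.512143 × 118.993
= 24.3848 + 32.7275 + 60.9414 = 118.0537 Da

118.054 Da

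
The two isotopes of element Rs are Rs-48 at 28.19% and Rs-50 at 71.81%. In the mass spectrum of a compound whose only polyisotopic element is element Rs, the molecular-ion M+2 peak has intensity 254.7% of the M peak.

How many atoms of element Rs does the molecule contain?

1

The M+2/M ratio from n Rs atoms is n · q/p = n · 0.7181/0.2819.
n = 2.547 × 0.2819/0.7181 = 1.00 ≈ 1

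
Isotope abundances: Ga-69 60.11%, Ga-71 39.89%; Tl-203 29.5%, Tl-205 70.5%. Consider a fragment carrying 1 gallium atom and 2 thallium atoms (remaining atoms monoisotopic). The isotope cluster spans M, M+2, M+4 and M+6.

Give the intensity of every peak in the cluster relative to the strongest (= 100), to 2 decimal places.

Gallium pattern (n=1): 0.6011 : 0.3989
Thallium pattern (n=2): 0.087025 : 0.41595 : 0.497025
Convolve the two distributions (both contribute in 2-u steps):
  M: 0.6011×0.087025 = 0.052311
  M+2: 0.6011×0.41595 + 0.3989×0.087025 = 0.284742
  M+4: 0.6011×0.497025 + 0.3989×0.41595 = 0.464684
  M+6: 0.3989×0.497025 = 0.198263
Scale to base peak (0.464684) = 100: 11.26 : 61.28 : 100.00 : 42.67

11.26 : 61.28 : 100.00 : 42.67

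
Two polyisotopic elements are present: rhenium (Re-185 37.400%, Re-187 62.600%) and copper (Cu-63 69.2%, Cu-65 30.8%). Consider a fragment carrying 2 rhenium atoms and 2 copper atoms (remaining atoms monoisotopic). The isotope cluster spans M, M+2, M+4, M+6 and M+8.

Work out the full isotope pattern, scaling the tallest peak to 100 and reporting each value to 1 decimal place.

Rhenium pattern (n=2): 0.139876 : 0.468248 : 0.391876
Copper pattern (n=2): 0.478864 : 0.426272 : 0.094864
Convolve the two distributions (both contribute in 2-u steps):
  M: 0.139876×0.478864 = 0.066982
  M+2: 0.139876×0.426272 + 0.468248×0.478864 = 0.283852
  M+4: 0.139876×0.094864 + 0.468248×0.426272 + 0.391876×0.478864 = 0.400526
  M+6: 0.468248×0.094864 + 0.391876×0.426272 = 0.211466
  M+8: 0.391876×0.094864 = 0.037175
Scale to base peak (0.400526) = 100: 16.7 : 70.9 : 100.0 : 52.8 : 9.3

16.7 : 70.9 : 100.0 : 52.8 : 9.3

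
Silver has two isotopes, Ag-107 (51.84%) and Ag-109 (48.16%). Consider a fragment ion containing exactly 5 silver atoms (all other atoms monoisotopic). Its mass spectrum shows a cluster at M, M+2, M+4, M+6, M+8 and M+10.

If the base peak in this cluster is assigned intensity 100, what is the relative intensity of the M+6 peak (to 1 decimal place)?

92.9

Term probabilities: M 0.0374, M+2 0.1739, M+4 0.3231, M+6 0.3002, M+8 0.1394, M+10 0.0259. Base peak = M+4.
P(M+4) = C(5,2) × 0.5184^3 × 0.4816^2 = 10 × 0.13931407 × 0.23193856 = 0.323123 (base)
P(M+6) = C(5,3) × 0.5184^2 × 0.4816^3 = 10 × 0.26873856 × 0.11170161 = 0.300185
Relative intensity = 0.300185 / 0.323123 × 100 = 92.9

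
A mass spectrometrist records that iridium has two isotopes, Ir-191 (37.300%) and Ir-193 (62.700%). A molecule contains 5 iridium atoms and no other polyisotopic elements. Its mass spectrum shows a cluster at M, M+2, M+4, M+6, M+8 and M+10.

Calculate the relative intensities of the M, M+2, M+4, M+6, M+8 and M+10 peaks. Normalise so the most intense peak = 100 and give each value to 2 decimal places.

2.11 : 17.70 : 59.49 : 100.00 : 84.05 : 28.26

Each Ir atom is independently Ir-191 (p = 0.37300) or Ir-193 (q = 0.62700); the cluster is the binomial expansion (p + q)^5.
P(M) = 0.37300^5 = 0.007220
P(M+2) = 5 × 0.37300^4 × 0.62700^1 = 0.060684
P(M+4) = 10 × 0.37300^3 × 0.62700^2 = 0.204015
P(M+6) = 10 × 0.37300^2 × 0.62700^3 = 0.342942
P(M+8) = 5 × 0.37300^1 × 0.62700^4 = 0.288237
P(M+10) = 0.62700^5 = 0.096903
The M+6 peak is largest (0.342942); scaling to 100 gives 2.11 : 17.70 : 59.49 : 100.00 : 84.05 : 28.26.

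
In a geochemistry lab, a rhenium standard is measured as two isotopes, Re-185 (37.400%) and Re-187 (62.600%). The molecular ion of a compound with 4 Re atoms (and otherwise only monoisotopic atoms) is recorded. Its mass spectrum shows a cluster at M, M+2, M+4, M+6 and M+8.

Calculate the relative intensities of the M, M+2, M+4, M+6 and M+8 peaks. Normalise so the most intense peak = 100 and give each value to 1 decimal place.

Each Re atom is independently Re-185 (p = 0.37400) or Re-187 (q = 0.62600); the cluster is the binomial expansion (p + q)^4.
P(M) = 0.37400^4 = 0.019565
P(M+2) = 4 × 0.37400^3 × 0.62600^1 = 0.130993
P(M+4) = 6 × 0.37400^2 × 0.62600^2 = 0.328884
P(M+6) = 4 × 0.37400^1 × 0.62600^3 = 0.366990
P(M+8) = 0.62600^4 = 0.153567
The M+6 peak is largest (0.366990); scaling to 100 gives 5.3 : 35.7 : 89.6 : 100.0 : 41.8.

5.3 : 35.7 : 89.6 : 100.0 : 41.8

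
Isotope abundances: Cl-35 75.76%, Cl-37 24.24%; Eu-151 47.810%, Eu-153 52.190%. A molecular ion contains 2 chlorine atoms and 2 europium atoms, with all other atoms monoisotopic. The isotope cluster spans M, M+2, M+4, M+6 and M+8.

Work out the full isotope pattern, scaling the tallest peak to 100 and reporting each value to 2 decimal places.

Chlorine pattern (n=2): 0.57395776 : 0.36728448 : 0.05875776
Europium pattern (n=2): 0.22857961 : 0.49904078 : 0.27237961
Convolve the two distributions (both contribute in 2-u steps):
  M: 0.57395776×0.22857961 = 0.131195
  M+2: 0.57395776×0.49904078 + 0.36728448×0.22857961 = 0.370382
  M+4: 0.57395776×0.27237961 + 0.36728448×0.49904078 + 0.05875776×0.22857961 = 0.353055
  M+6: 0.36728448×0.27237961 + 0.05875776×0.49904078 = 0.129363
  M+8: 0.05875776×0.27237961 = 0.016004
Scale to base peak (0.370382) = 100: 35.42 : 100.00 : 95.32 : 34.93 : 4.32

35.42 : 100.00 : 95.32 : 34.93 : 4.32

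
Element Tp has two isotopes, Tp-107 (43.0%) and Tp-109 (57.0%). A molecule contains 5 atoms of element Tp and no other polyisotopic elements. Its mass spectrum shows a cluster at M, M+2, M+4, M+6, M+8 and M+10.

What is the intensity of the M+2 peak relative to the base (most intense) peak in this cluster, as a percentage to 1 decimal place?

28.5%

Term probabilities: M 0.0147, M+2 0.0974, M+4 0.2583, M+6 0.3424, M+8 0.2270, M+10 0.0602. Base peak = M+6.
P(M+6) = C(5,3) × 0.430^2 × 0.570^3 = 10 × 0.1849 × 0.185193 = 0.342422 (base)
P(M+2) = C(5,1) × 0.430^4 × 0.570^1 = 5 × 0.03418801 × 0.5700 = 0.097436
Relative intensity = 0.097436 / 0.342422 × 100 = 28.5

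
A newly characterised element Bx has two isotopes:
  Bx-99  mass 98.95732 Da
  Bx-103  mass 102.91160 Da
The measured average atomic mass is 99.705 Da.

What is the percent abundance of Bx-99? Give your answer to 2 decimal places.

Writing the weighted mean with unknown fraction x of Bx-99:
98.95732·x + 102.91160·(1 − x) = 99.705
(98.95732 − 102.91160)·x = 99.705 − 102.91160
x = -3.20660 / -3.95428 = 0.81092 → 81.09% Bx-99, 18.91% Bx-103.

81.09%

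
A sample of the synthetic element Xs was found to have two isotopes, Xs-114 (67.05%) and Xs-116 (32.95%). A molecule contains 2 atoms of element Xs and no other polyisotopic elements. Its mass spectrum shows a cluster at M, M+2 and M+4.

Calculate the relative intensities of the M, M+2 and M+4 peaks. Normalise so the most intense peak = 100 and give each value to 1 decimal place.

Each Xs atom is independently Xs-114 (p = 0.6705) or Xs-116 (q = 0.3295); the cluster is the binomial expansion (p + q)^2.
P(M) = 0.6705^2 = 0.449570
P(M+2) = 2 × 0.6705^1 × 0.3295^1 = 0.441860
P(M+4) = 0.3295^2 = 0.108570
The M peak is largest (0.449570); scaling to 100 gives 100.0 : 98.3 : 24.1.

100.0 : 98.3 : 24.1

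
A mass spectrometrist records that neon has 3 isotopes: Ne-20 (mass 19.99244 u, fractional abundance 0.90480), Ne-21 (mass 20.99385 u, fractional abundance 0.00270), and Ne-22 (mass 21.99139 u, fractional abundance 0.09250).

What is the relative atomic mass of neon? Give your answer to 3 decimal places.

20.180 u

The abundance-weighted mean is 0.90480 × 19.99244 + 0.00270 × 20.99385 + 0.09250 × 21.99139
= 18.089160 + 0.056683 + 2.034204 = 20.180047 u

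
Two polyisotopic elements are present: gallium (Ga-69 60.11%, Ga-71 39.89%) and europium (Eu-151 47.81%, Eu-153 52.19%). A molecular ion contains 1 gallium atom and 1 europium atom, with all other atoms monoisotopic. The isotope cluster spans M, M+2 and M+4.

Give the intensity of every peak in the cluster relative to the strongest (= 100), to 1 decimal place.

57.0 : 100.0 : 41.3

Gallium pattern (n=1): 0.6011 : 0.3989
Europium pattern (n=1): 0.4781 : 0.5219
Convolve the two distributions (both contribute in 2-u steps):
  M: 0.6011×0.4781 = 0.287386
  M+2: 0.6011×0.5219 + 0.3989×0.4781 = 0.504428
  M+4: 0.3989×0.5219 = 0.208186
Scale to base peak (0.504428) = 100: 57.0 : 100.0 : 41.3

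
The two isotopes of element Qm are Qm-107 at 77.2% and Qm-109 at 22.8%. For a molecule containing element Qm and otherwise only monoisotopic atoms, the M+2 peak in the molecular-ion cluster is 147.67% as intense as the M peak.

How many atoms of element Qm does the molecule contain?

The M+2/M ratio from n Qm atoms is n · q/p = n · 0.228/0.772.
n = 1.4767 × 0.772/0.228 = 5.00 ≈ 5

5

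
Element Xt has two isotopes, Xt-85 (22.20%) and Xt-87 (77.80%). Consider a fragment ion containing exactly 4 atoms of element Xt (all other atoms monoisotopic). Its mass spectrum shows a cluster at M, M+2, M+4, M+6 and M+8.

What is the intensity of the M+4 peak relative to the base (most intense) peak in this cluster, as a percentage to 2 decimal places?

42.80%

(0.2220 + 0.7780)^4 gives M 0.0024, M+2 0.0340, M+4 0.1790, M+6 0.4182, M+8 0.3664; the largest is M+6.
P(M+6) = C(4,3) × 0.2220^1 × 0.7780^3 = 4 × 0.2220 × 0.47091095 = 0.418169 (base)
P(M+4) = C(4,2) × 0.2220^2 × 0.7780^2 = 6 × 0.049284 × 0.605284 = 0.178985
Relative intensity = 0.178985 / 0.418169 × 100 = 42.80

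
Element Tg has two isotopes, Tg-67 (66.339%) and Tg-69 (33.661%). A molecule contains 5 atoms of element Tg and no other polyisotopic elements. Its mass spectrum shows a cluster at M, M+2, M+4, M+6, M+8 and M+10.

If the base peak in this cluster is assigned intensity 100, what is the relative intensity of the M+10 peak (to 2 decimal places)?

1.31

(0.66339 + 0.33661)^5 gives M 0.1285, M+2 0.3260, M+4 0.3308, M+6 0.1678, M+8 0.0426, M+10 0.0043; the largest is M+4.
P(M+4) = C(5,2) × 0.66339^3 × 0.33661^2 = 10 × 0.29194885 × 0.11330629 = 0.330796 (base)
P(M+10) = C(5,5) × 0.66339^0 × 0.33661^5 = 1 × 1.0000 × 0.00432151 = 0.004322
Relative intensity = 0.004322 / 0.330796 × 100 = 1.31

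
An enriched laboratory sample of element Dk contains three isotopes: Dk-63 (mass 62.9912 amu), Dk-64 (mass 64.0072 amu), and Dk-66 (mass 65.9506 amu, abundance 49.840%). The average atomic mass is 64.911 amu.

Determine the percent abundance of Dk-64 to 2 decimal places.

43.78%

The remaining 50.160% is split between Dk-63 (fraction x) and Dk-64 (fraction 0.50160 − x).
Substituting: 62.9912x + 64.0072(0.50160 − x) = 32.04122096
(62.9912 − 64.0072)x = -0.06479056  ⇒  x = 0.06377, y = 0.43783
Dk-63: 6.38%, Dk-64: 43.78%.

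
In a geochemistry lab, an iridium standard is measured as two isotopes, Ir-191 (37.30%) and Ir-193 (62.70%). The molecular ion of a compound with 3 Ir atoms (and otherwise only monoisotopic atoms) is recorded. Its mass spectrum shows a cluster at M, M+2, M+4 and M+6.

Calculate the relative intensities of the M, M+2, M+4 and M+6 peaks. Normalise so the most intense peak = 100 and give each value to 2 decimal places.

Each Ir atom is independently Ir-191 (p = 0.3730) or Ir-193 (q = 0.6270); the cluster is the binomial expansion (p + q)^3.
P(M) = 0.3730^3 = 0.051895
P(M+2) = 3 × 0.3730^2 × 0.6270^1 = 0.261702
P(M+4) = 3 × 0.3730^1 × 0.6270^2 = 0.439911
P(M+6) = 0.6270^3 = 0.246492
The M+4 peak is largest (0.439911); scaling to 100 gives 11.80 : 59.49 : 100.00 : 56.03.

11.80 : 59.49 : 100.00 : 56.03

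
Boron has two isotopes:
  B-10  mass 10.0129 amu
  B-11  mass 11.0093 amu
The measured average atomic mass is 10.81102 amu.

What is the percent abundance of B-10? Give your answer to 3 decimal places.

19.900%

Writing the weighted mean with unknown fraction x of B-10:
10.0129·x + 11.0093·(1 − x) = 10.81102
(10.0129 − 11.0093)·x = 10.81102 − 11.0093
x = -0.19828 / -0.9964 = 0.19900 → 19.900% B-10, 80.100% B-11.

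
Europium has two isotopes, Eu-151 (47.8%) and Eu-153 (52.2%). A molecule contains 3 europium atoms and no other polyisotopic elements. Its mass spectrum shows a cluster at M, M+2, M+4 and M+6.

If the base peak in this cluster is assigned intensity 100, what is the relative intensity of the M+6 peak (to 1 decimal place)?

36.4

Term probabilities: M 0.1092, M+2 0.3578, M+4 0.3907, M+6 0.1422. Base peak = M+4.
P(M+4) = C(3,2) × 0.478^1 × 0.522^2 = 3 × 0.4780 × 0.272484 = 0.390742 (base)
P(M+6) = C(3,3) × 0.478^0 × 0.522^3 = 1 × 1.0000 × 0.14223665 = 0.142237
Relative intensity = 0.142237 / 0.390742 × 100 = 36.4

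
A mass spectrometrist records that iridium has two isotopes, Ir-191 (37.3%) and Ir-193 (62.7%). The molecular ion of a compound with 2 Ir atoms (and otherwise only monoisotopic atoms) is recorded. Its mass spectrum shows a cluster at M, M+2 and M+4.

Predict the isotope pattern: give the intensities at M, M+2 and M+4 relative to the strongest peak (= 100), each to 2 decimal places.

29.74 : 100.00 : 84.05

Each Ir atom is independently Ir-191 (p = 0.373) or Ir-193 (q = 0.627); the cluster is the binomial expansion (p + q)^2.
P(M) = 0.373^2 = 0.139129
P(M+2) = 2 × 0.373^1 × 0.627^1 = 0.467742
P(M+4) = 0.627^2 = 0.393129
The M+2 peak is largest (0.467742); scaling to 100 gives 29.74 : 100.00 : 84.05.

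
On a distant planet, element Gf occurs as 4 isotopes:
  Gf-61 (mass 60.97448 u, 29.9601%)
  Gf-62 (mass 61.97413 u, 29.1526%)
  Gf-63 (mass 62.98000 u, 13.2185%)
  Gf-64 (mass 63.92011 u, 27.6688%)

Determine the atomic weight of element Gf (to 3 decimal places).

62.346 u

Weight each isotope mass by its fractional abundance: 0.299601 × 60.97448 + 0.291526 × 61.97413 + 0.132185 × 62.98000 + 0.276688 × 63.92011
= 18.268015 + 18.067070 + 8.325011 + 17.685927 = 62.346023 u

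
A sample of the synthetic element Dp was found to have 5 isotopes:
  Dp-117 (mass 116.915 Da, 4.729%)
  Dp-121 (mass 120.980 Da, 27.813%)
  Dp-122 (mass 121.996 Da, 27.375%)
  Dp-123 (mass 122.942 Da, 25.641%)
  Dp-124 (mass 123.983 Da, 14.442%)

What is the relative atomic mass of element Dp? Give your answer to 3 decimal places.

122.003 Da

Average mass = Σ (abundance × isotope mass) = 0.04729 × 116.915 + 0.27813 × 120.980 + 0.27375 × 121.996 + 0.25641 × 122.942 + 0.14442 × 123.983
= 5.5289 + 33.6482 + 33.3964 + 31.5236 + 17.9056 = 122.0027 Da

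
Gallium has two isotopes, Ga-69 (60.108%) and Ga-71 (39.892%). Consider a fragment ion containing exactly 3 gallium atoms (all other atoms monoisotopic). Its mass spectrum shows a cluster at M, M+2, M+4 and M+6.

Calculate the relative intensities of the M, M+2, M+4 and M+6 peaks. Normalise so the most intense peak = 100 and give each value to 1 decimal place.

Each Ga atom is independently Ga-69 (p = 0.60108) or Ga-71 (q = 0.39892); the cluster is the binomial expansion (p + q)^3.
P(M) = 0.60108^3 = 0.217169
P(M+2) = 3 × 0.60108^2 × 0.39892^1 = 0.432386
P(M+4) = 3 × 0.60108^1 × 0.39892^2 = 0.286963
P(M+6) = 0.39892^3 = 0.063483
The M+2 peak is largest (0.432386); scaling to 100 gives 50.2 : 100.0 : 66.4 : 14.7.

50.2 : 100.0 : 66.4 : 14.7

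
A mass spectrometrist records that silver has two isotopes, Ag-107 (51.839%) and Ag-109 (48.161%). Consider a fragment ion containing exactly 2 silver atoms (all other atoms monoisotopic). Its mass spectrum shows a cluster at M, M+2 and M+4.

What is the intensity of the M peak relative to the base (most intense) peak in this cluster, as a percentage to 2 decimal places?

53.82%

Term probabilities: M 0.2687, M+2 0.4993, M+4 0.2319. Base peak = M+2.
P(M+2) = C(2,1) × 0.51839^1 × 0.48161^1 = 2 × 0.51839 × 0.48161 = 0.499324 (base)
P(M) = C(2,0) × 0.51839^2 × 0.48161^0 = 1 × 0.26872819 × 1.0000 = 0.268728
Relative intensity = 0.268728 / 0.499324 × 100 = 53.82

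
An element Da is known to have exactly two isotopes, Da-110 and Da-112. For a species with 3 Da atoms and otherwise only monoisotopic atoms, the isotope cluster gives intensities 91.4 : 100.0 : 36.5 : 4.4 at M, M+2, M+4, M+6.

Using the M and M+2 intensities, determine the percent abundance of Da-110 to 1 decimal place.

73.3%

Write p for the Da-110 fraction. I(M+2)/I(M) = [C(3,1)·p^2·(1−p)] / p^3 = 3·(1−p)/p = 100.0/91.4 = 1.0941
(1−p)/p = 1.0941/3 = 0.3647  ⇒  p = 1/(1 + 0.3647) = 0.7328
Da-110: 73.3%, Da-112: 26.7%.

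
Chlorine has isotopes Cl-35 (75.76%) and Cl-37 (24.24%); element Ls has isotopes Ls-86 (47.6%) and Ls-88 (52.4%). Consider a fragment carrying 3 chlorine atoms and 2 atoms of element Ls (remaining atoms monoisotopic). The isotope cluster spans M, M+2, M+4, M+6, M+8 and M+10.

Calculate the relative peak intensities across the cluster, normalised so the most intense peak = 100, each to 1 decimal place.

Chlorine pattern (n=3): 0.4348304 : 0.41738208 : 0.13354464 : 0.01424288
Element Ls pattern (n=2): 0.226576 : 0.498848 : 0.274576
Convolve the two distributions (both contribute in 2-u steps):
  M: 0.4348304×0.226576 = 0.098522
  M+2: 0.4348304×0.498848 + 0.41738208×0.226576 = 0.311483
  M+4: 0.4348304×0.274576 + 0.41738208×0.498848 + 0.13354464×0.226576 = 0.357862
  M+6: 0.41738208×0.274576 + 0.13354464×0.498848 + 0.01424288×0.226576 = 0.184449
  M+8: 0.13354464×0.274576 + 0.01424288×0.498848 = 0.043773
  M+10: 0.01424288×0.274576 = 0.003911
Scale to base peak (0.357862) = 100: 27.5 : 87.0 : 100.0 : 51.5 : 12.2 : 1.1

27.5 : 87.0 : 100.0 : 51.5 : 12.2 : 1.1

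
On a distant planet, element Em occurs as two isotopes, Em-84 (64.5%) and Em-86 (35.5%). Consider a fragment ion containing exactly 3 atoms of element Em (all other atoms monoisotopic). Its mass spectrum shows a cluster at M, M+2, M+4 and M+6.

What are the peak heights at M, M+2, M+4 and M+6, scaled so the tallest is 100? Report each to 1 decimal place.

Each Em atom is independently Em-84 (p = 0.645) or Em-86 (q = 0.355); the cluster is the binomial expansion (p + q)^3.
P(M) = 0.645^3 = 0.268336
P(M+2) = 3 × 0.645^2 × 0.355^1 = 0.443067
P(M+4) = 3 × 0.645^1 × 0.355^2 = 0.243858
P(M+6) = 0.355^3 = 0.044739
The M+2 peak is largest (0.443067); scaling to 100 gives 60.6 : 100.0 : 55.0 : 10.1.

60.6 : 100.0 : 55.0 : 10.1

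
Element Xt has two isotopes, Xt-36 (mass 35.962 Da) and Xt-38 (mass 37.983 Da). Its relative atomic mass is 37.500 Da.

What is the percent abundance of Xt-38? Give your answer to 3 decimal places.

Let x be the fractional abundance of Xt-36; then Xt-38 has abundance 1 − x.
35.962·x + 37.983·(1 − x) = 37.500
(35.962 − 37.983)·x = 37.500 − 37.983
x = -0.483 / -2.021 = 0.23899 → 23.899% Xt-36, 76.101% Xt-38.

76.101%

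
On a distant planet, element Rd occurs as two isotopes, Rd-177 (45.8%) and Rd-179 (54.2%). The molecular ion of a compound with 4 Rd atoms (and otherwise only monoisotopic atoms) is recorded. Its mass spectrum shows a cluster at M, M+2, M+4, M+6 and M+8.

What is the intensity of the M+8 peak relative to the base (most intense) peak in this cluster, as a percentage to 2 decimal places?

23.34%

Term probabilities: M 0.0440, M+2 0.2083, M+4 0.3697, M+6 0.2917, M+8 0.0863. Base peak = M+4.
P(M+4) = C(4,2) × 0.458^2 × 0.542^2 = 6 × 0.209764 × 0.293764 = 0.369727 (base)
P(M+8) = C(4,4) × 0.458^0 × 0.542^4 = 1 × 1.0000 × 0.08629729 = 0.086297
Relative intensity = 0.086297 / 0.369727 × 100 = 23.34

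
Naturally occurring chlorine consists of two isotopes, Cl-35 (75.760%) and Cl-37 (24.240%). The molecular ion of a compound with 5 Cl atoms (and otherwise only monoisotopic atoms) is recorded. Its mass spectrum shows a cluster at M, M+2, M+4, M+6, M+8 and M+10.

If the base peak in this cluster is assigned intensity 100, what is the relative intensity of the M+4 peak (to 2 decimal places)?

63.99

(0.75760 + 0.24240)^5 gives M 0.2496, M+2 0.3993, M+4 0.2555, M+6 0.0817, M+8 0.0131, M+10 0.0008; the largest is M+2.
P(M+2) = C(5,1) × 0.75760^4 × 0.24240^1 = 5 × 0.32942751 × 0.2424 = 0.399266 (base)
P(M+4) = C(5,2) × 0.75760^3 × 0.24240^2 = 10 × 0.4348304 × 0.05875776 = 0.255497
Relative intensity = 0.255497 / 0.399266 × 100 = 63.99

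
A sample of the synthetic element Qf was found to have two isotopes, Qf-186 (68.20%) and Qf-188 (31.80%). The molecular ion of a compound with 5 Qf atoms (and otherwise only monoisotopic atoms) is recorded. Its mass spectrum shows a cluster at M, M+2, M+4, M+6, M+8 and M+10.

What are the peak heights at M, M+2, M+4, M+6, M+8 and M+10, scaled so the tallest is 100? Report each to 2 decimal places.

42.89 : 100.00 : 93.26 : 43.48 : 10.14 : 0.95

Expanding (0.6820 + 0.3180)^5:
P(M) = 0.6820^5 = 0.147544
P(M+2) = 5 × 0.6820^4 × 0.3180^1 = 0.343981
P(M+4) = 10 × 0.6820^3 × 0.3180^2 = 0.320780
P(M+6) = 10 × 0.6820^2 × 0.3180^3 = 0.149572
P(M+8) = 5 × 0.6820^1 × 0.3180^4 = 0.034871
P(M+10) = 0.3180^5 = 0.003252
The M+2 peak is largest (0.343981); scaling to 100 gives 42.89 : 100.00 : 93.26 : 43.48 : 10.14 : 0.95.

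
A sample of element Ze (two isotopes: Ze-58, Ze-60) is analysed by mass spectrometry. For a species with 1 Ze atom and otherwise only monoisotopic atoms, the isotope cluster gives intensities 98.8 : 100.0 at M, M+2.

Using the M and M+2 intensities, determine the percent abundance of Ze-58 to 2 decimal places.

49.70%

Let p = fractional abundance of Ze-58. I(M+2)/I(M) = [C(1,1)·p^0·(1−p)] / p^1 = 1·(1−p)/p = 100.0/98.8 = 1.0121
(1−p)/p = 1.0121/1 = 1.0121  ⇒  p = 1/(1 + 1.0121) = 0.4970
Ze-58: 49.70%, Ze-60: 50.30%.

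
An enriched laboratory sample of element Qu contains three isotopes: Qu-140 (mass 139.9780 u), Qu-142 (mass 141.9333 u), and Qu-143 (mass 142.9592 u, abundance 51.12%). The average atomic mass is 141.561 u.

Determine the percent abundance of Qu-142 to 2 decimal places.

Let x and y be the fractions of Qu-140 and Qu-142. Then x + y = 1 − 0.5112 = 0.4888 and 139.9780x + 141.9333y = 141.561 − 0.5112×142.9592 = 68.48025696.
Substituting: 139.9780x + 141.9333(0.4888 − x) = 68.48025696
(139.9780 − 141.9333)x = -0.89674008  ⇒  x = 0.45862, y = 0.03018
Qu-140: 45.86%, Qu-142: 3.02%.

3.02%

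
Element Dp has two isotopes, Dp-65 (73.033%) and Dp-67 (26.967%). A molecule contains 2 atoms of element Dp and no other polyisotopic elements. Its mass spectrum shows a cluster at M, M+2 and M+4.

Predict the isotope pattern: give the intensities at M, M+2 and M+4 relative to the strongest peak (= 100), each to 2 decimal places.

Each Dp atom is independently Dp-65 (p = 0.73033) or Dp-67 (q = 0.26967); the cluster is the binomial expansion (p + q)^2.
P(M) = 0.73033^2 = 0.533382
P(M+2) = 2 × 0.73033^1 × 0.26967^1 = 0.393896
P(M+4) = 0.26967^2 = 0.072722
The M peak is largest (0.533382); scaling to 100 gives 100.00 : 73.85 : 13.63.

100.00 : 73.85 : 13.63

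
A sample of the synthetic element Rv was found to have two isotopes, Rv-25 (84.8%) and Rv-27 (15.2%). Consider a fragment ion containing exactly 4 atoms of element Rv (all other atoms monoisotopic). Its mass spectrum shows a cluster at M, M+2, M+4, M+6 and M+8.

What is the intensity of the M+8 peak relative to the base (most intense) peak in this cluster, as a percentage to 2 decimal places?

0.10%

Binomial terms of (0.848 + 0.152)^4: M 0.5171, M+2 0.3708, M+4 0.0997, M+6 0.0119, M+8 0.0005 → M is the base peak.
P(M) = C(4,0) × 0.848^4 × 0.152^0 = 1 × 0.51711056 × 1.0000 = 0.517111 (base)
P(M+8) = C(4,4) × 0.848^0 × 0.152^4 = 1 × 1.0000 × 0.00053379 = 0.000534
Relative intensity = 0.000534 / 0.517111 × 100 = 0.10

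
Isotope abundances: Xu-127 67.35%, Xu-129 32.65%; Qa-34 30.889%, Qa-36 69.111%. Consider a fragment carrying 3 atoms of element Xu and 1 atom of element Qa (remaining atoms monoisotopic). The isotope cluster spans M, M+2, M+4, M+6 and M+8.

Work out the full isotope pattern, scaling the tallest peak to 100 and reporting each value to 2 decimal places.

25.26 : 93.25 : 100.00 : 42.72 : 6.44

Element Xu pattern (n=3): 0.30550112 : 0.4443034 : 0.21538985 : 0.03480563
Element Qa pattern (n=1): 0.30889 : 0.69111
Convolve the two distributions (both contribute in 2-u steps):
  M: 0.30550112×0.30889 = 0.094366
  M+2: 0.30550112×0.69111 + 0.4443034×0.30889 = 0.348376
  M+4: 0.4443034×0.69111 + 0.21538985×0.30889 = 0.373594
  M+6: 0.21538985×0.69111 + 0.03480563×0.30889 = 0.159609
  M+8: 0.03480563×0.69111 = 0.024055
Scale to base peak (0.373594) = 100: 25.26 : 93.25 : 100.00 : 42.72 : 6.44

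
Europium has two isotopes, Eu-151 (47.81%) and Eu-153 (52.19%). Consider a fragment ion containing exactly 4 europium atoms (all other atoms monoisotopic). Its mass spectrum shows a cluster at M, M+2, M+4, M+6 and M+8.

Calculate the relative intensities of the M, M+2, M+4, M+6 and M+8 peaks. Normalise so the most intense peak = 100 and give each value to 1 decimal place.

14.0 : 61.1 : 100.0 : 72.8 : 19.9

The 4 Eu atoms are independent, so intensities follow the terms of (0.4781 + 0.5219)^4.
P(M) = 0.4781^4 = 0.052249
P(M+2) = 4 × 0.4781^3 × 0.5219^1 = 0.228141
P(M+4) = 6 × 0.4781^2 × 0.5219^2 = 0.373563
P(M+6) = 4 × 0.4781^1 × 0.5219^3 = 0.271857
P(M+8) = 0.5219^4 = 0.074191
The M+4 peak is largest (0.373563); scaling to 100 gives 14.0 : 61.1 : 100.0 : 72.8 : 19.9.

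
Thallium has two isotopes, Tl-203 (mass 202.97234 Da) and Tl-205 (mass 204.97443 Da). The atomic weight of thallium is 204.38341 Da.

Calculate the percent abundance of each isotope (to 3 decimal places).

With x = fraction of Tl-203 (so Tl-205 is 1 − x):
202.97234·x + 204.97443·(1 − x) = 204.38341
(202.97234 − 204.97443)·x = 204.38341 − 204.97443
x = -0.59102 / -2.00209 = 0.29520 → 29.520% Tl-203, 70.480% Tl-205.

Tl-203: 29.520%, Tl-205: 70.480%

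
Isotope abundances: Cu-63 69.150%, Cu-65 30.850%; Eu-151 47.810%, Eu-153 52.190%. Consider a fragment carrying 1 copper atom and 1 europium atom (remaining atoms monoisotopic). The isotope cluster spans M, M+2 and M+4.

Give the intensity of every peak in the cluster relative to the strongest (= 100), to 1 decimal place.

Copper pattern (n=1): 0.6915 : 0.3085
Europium pattern (n=1): 0.4781 : 0.5219
Convolve the two distributions (both contribute in 2-u steps):
  M: 0.6915×0.4781 = 0.330606
  M+2: 0.6915×0.5219 + 0.3085×0.4781 = 0.508388
  M+4: 0.3085×0.5219 = 0.161006
Scale to base peak (0.508388) = 100: 65.0 : 100.0 : 31.7

65.0 : 100.0 : 31.7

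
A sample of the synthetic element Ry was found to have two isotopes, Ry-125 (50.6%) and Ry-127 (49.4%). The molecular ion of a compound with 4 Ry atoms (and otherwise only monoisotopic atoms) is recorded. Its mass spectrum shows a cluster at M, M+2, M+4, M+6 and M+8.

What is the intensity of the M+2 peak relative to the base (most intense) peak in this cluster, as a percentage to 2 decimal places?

68.29%

(0.506 + 0.494)^4 gives M 0.0656, M+2 0.2560, M+4 0.3749, M+6 0.2440, M+8 0.0596; the largest is M+4.
P(M+4) = C(4,2) × 0.506^2 × 0.494^2 = 6 × 0.256036 × 0.244036 = 0.374892 (base)
P(M+2) = C(4,1) × 0.506^3 × 0.494^1 = 4 × 0.12955422 × 0.4940 = 0.255999
Relative intensity = 0.255999 / 0.374892 × 100 = 68.29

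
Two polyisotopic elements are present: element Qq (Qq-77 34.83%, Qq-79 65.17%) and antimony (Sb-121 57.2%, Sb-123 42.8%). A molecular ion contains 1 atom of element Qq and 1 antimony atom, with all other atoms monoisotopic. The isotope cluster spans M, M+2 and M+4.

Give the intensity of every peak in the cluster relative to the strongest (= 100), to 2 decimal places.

Element Qq pattern (n=1): 0.3483 : 0.6517
Antimony pattern (n=1): 0.5720 : 0.4280
Convolve the two distributions (both contribute in 2-u steps):
  M: 0.3483×0.5720 = 0.199228
  M+2: 0.3483×0.4280 + 0.6517×0.5720 = 0.521845
  M+4: 0.6517×0.4280 = 0.278928
Scale to base peak (0.521845) = 100: 38.18 : 100.00 : 53.45

38.18 : 100.00 : 53.45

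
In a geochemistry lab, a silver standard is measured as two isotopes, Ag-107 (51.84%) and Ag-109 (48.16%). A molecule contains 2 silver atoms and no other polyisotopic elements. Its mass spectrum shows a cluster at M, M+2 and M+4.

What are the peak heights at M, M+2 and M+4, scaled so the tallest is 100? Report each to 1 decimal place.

53.8 : 100.0 : 46.5

The 2 Ag atoms are independent, so intensities follow the terms of (0.5184 + 0.4816)^2.
P(M) = 0.5184^2 = 0.268739
P(M+2) = 2 × 0.5184^1 × 0.4816^1 = 0.499323
P(M+4) = 0.4816^2 = 0.231939
The M+2 peak is largest (0.499323); scaling to 100 gives 53.8 : 100.0 : 46.5.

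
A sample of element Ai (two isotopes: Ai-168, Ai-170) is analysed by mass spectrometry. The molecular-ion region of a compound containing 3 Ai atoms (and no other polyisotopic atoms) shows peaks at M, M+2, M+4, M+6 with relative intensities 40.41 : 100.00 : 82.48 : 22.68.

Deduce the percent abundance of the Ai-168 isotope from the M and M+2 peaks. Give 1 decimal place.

If p is the fraction of Ai that is Ai-168, then I(M+2)/I(M) = [C(3,1)·p^2·(1−p)] / p^3 = 3·(1−p)/p = 100.00/40.41 = 2.4746
(1−p)/p = 2.4746/3 = 0.8249  ⇒  p = 1/(1 + 0.8249) = 0.5480
Ai-168: 54.8%, Ai-170: 45.2%.

54.8%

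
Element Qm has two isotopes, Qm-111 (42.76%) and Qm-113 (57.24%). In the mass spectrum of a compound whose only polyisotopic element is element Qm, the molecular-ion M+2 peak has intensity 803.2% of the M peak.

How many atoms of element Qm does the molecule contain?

With n Qm atoms, P(M+2)/P(M) = C(n,1)·p^(n−1)q / p^n = n·q/p = n · 0.5724/0.4276.
n = 8.032 × 0.4276/0.5724 = 6.00 ≈ 6

6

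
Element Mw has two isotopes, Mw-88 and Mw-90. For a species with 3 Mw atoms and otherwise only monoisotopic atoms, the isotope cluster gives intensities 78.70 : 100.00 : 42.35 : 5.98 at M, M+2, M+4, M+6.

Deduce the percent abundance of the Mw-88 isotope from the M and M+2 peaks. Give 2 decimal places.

70.25%

Let p = fractional abundance of Mw-88. I(M+2)/I(M) = [C(3,1)·p^2·(1−p)] / p^3 = 3·(1−p)/p = 100.00/78.70 = 1.2706
(1−p)/p = 1.2706/3 = 0.4235  ⇒  p = 1/(1 + 0.4235) = 0.7025
Mw-88: 70.25%, Mw-90: 29.75%.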